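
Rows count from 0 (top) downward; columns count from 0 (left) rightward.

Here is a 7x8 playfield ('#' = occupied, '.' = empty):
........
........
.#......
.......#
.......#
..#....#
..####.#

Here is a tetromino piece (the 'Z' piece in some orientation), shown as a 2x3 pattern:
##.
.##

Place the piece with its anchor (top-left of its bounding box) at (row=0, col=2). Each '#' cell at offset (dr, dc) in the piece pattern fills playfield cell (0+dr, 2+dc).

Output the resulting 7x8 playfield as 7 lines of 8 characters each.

Answer: ..##....
...##...
.#......
.......#
.......#
..#....#
..####.#

Derivation:
Fill (0+0,2+0) = (0,2)
Fill (0+0,2+1) = (0,3)
Fill (0+1,2+1) = (1,3)
Fill (0+1,2+2) = (1,4)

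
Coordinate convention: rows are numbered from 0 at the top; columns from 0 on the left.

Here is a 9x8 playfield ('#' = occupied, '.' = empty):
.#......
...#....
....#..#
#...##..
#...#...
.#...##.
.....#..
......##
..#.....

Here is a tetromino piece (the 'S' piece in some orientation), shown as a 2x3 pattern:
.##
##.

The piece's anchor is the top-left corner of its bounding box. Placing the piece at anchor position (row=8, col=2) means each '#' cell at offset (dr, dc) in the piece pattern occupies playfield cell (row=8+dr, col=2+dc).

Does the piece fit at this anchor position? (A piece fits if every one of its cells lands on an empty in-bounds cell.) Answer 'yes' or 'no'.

Answer: no

Derivation:
Check each piece cell at anchor (8, 2):
  offset (0,1) -> (8,3): empty -> OK
  offset (0,2) -> (8,4): empty -> OK
  offset (1,0) -> (9,2): out of bounds -> FAIL
  offset (1,1) -> (9,3): out of bounds -> FAIL
All cells valid: no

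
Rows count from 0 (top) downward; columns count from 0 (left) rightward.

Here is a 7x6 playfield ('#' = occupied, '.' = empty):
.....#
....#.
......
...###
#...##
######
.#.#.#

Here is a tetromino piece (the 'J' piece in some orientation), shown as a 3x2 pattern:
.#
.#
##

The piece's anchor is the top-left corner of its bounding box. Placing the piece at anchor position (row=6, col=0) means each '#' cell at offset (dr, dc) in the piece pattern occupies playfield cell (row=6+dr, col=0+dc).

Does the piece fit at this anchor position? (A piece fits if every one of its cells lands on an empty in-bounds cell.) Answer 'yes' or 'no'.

Answer: no

Derivation:
Check each piece cell at anchor (6, 0):
  offset (0,1) -> (6,1): occupied ('#') -> FAIL
  offset (1,1) -> (7,1): out of bounds -> FAIL
  offset (2,0) -> (8,0): out of bounds -> FAIL
  offset (2,1) -> (8,1): out of bounds -> FAIL
All cells valid: no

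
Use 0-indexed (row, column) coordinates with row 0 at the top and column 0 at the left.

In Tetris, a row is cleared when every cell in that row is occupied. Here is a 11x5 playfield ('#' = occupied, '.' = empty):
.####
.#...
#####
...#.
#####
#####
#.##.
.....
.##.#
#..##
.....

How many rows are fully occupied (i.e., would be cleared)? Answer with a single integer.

Check each row:
  row 0: 1 empty cell -> not full
  row 1: 4 empty cells -> not full
  row 2: 0 empty cells -> FULL (clear)
  row 3: 4 empty cells -> not full
  row 4: 0 empty cells -> FULL (clear)
  row 5: 0 empty cells -> FULL (clear)
  row 6: 2 empty cells -> not full
  row 7: 5 empty cells -> not full
  row 8: 2 empty cells -> not full
  row 9: 2 empty cells -> not full
  row 10: 5 empty cells -> not full
Total rows cleared: 3

Answer: 3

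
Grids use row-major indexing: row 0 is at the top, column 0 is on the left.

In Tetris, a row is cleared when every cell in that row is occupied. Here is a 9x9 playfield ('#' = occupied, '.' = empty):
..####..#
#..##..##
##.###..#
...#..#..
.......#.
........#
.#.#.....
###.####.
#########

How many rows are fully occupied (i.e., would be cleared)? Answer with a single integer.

Answer: 1

Derivation:
Check each row:
  row 0: 4 empty cells -> not full
  row 1: 4 empty cells -> not full
  row 2: 3 empty cells -> not full
  row 3: 7 empty cells -> not full
  row 4: 8 empty cells -> not full
  row 5: 8 empty cells -> not full
  row 6: 7 empty cells -> not full
  row 7: 2 empty cells -> not full
  row 8: 0 empty cells -> FULL (clear)
Total rows cleared: 1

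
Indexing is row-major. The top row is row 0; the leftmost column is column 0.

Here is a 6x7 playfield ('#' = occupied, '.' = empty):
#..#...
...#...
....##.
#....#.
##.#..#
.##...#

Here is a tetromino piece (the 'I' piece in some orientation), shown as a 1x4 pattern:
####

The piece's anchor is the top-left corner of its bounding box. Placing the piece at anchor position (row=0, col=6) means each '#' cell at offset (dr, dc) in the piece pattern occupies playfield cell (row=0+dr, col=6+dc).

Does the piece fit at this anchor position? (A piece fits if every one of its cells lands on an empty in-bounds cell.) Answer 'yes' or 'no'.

Answer: no

Derivation:
Check each piece cell at anchor (0, 6):
  offset (0,0) -> (0,6): empty -> OK
  offset (0,1) -> (0,7): out of bounds -> FAIL
  offset (0,2) -> (0,8): out of bounds -> FAIL
  offset (0,3) -> (0,9): out of bounds -> FAIL
All cells valid: no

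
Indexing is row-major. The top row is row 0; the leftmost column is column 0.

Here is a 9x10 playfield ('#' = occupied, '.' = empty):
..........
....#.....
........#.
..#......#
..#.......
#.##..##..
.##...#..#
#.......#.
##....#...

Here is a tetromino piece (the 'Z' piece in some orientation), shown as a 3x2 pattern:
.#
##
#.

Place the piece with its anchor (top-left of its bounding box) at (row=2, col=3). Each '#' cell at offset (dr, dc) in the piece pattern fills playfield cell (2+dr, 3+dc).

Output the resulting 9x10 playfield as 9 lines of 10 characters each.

Fill (2+0,3+1) = (2,4)
Fill (2+1,3+0) = (3,3)
Fill (2+1,3+1) = (3,4)
Fill (2+2,3+0) = (4,3)

Answer: ..........
....#.....
....#...#.
..###....#
..##......
#.##..##..
.##...#..#
#.......#.
##....#...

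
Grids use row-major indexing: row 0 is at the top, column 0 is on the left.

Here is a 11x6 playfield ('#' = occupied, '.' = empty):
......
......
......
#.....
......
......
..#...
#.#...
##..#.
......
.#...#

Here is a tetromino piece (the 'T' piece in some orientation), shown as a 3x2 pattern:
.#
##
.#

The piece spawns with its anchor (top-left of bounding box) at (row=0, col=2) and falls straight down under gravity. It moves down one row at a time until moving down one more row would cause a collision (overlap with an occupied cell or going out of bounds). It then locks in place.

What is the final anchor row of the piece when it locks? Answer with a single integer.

Answer: 4

Derivation:
Spawn at (row=0, col=2). Try each row:
  row 0: fits
  row 1: fits
  row 2: fits
  row 3: fits
  row 4: fits
  row 5: blocked -> lock at row 4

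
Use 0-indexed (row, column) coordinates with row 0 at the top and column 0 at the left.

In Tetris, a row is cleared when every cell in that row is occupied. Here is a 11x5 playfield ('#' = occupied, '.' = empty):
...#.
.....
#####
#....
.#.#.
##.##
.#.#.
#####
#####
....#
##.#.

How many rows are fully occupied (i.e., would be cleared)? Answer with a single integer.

Answer: 3

Derivation:
Check each row:
  row 0: 4 empty cells -> not full
  row 1: 5 empty cells -> not full
  row 2: 0 empty cells -> FULL (clear)
  row 3: 4 empty cells -> not full
  row 4: 3 empty cells -> not full
  row 5: 1 empty cell -> not full
  row 6: 3 empty cells -> not full
  row 7: 0 empty cells -> FULL (clear)
  row 8: 0 empty cells -> FULL (clear)
  row 9: 4 empty cells -> not full
  row 10: 2 empty cells -> not full
Total rows cleared: 3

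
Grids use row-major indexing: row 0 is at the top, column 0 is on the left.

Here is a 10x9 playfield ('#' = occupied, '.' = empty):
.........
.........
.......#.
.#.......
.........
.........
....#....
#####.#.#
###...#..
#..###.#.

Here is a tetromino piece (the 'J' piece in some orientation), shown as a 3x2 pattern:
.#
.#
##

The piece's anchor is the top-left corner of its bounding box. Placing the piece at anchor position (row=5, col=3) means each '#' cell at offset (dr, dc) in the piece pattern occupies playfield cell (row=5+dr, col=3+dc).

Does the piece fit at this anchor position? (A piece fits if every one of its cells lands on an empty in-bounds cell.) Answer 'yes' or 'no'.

Check each piece cell at anchor (5, 3):
  offset (0,1) -> (5,4): empty -> OK
  offset (1,1) -> (6,4): occupied ('#') -> FAIL
  offset (2,0) -> (7,3): occupied ('#') -> FAIL
  offset (2,1) -> (7,4): occupied ('#') -> FAIL
All cells valid: no

Answer: no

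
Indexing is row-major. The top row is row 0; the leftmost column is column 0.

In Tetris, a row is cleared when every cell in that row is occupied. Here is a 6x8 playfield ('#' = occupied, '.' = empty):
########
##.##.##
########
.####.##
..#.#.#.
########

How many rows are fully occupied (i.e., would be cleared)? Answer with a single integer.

Check each row:
  row 0: 0 empty cells -> FULL (clear)
  row 1: 2 empty cells -> not full
  row 2: 0 empty cells -> FULL (clear)
  row 3: 2 empty cells -> not full
  row 4: 5 empty cells -> not full
  row 5: 0 empty cells -> FULL (clear)
Total rows cleared: 3

Answer: 3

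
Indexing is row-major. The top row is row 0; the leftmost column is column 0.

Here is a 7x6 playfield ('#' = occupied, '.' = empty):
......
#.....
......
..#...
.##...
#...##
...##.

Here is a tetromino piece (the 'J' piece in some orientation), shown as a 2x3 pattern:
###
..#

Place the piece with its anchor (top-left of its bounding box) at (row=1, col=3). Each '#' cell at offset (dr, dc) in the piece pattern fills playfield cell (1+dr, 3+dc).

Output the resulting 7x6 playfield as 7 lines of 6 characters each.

Answer: ......
#..###
.....#
..#...
.##...
#...##
...##.

Derivation:
Fill (1+0,3+0) = (1,3)
Fill (1+0,3+1) = (1,4)
Fill (1+0,3+2) = (1,5)
Fill (1+1,3+2) = (2,5)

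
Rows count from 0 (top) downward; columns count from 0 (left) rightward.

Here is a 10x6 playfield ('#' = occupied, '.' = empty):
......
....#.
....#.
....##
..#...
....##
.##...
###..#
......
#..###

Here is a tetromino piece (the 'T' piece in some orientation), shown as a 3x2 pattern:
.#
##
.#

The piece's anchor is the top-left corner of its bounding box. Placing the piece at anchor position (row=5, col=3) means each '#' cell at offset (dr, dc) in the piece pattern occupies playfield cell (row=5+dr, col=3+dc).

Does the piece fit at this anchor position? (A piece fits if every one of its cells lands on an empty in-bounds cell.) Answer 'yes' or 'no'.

Answer: no

Derivation:
Check each piece cell at anchor (5, 3):
  offset (0,1) -> (5,4): occupied ('#') -> FAIL
  offset (1,0) -> (6,3): empty -> OK
  offset (1,1) -> (6,4): empty -> OK
  offset (2,1) -> (7,4): empty -> OK
All cells valid: no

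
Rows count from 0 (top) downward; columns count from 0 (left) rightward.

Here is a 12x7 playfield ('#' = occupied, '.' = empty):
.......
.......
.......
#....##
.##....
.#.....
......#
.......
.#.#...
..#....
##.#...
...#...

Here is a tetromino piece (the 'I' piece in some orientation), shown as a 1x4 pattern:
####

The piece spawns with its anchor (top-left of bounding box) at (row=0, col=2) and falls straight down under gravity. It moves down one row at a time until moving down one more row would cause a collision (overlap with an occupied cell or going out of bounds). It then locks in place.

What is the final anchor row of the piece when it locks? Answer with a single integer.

Spawn at (row=0, col=2). Try each row:
  row 0: fits
  row 1: fits
  row 2: fits
  row 3: blocked -> lock at row 2

Answer: 2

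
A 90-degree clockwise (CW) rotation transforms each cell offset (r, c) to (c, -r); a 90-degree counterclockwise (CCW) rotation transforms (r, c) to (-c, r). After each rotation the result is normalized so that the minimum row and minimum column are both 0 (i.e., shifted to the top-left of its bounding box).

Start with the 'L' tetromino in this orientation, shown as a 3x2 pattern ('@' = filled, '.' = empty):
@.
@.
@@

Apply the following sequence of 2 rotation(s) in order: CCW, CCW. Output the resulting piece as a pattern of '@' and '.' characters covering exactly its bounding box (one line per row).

Start:
@.
@.
@@
After rotation 1 (CCW):
..@
@@@
After rotation 2 (CCW):
@@
.@
.@

Answer: @@
.@
.@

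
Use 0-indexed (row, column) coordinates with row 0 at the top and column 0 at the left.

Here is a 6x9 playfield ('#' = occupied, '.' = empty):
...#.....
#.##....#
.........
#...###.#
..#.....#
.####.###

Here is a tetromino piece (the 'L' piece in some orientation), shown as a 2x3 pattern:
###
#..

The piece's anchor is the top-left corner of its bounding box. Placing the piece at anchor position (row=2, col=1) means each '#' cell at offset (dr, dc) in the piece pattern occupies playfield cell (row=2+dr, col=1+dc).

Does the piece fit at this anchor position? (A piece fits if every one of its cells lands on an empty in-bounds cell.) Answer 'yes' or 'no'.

Answer: yes

Derivation:
Check each piece cell at anchor (2, 1):
  offset (0,0) -> (2,1): empty -> OK
  offset (0,1) -> (2,2): empty -> OK
  offset (0,2) -> (2,3): empty -> OK
  offset (1,0) -> (3,1): empty -> OK
All cells valid: yes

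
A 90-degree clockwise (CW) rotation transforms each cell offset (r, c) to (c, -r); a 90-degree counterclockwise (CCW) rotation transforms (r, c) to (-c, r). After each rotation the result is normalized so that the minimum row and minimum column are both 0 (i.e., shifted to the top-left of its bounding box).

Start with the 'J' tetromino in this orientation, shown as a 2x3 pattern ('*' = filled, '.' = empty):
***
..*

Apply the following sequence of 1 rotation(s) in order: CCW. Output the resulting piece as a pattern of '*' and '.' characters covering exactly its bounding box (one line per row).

Start:
***
..*
After rotation 1 (CCW):
**
*.
*.

Answer: **
*.
*.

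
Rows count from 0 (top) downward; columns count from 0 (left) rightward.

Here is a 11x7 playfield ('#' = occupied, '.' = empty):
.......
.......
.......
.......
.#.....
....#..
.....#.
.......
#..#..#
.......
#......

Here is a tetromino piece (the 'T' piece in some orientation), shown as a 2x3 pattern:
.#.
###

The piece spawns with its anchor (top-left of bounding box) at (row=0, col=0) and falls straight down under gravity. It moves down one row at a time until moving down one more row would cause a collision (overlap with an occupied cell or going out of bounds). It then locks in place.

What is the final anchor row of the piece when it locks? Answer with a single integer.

Spawn at (row=0, col=0). Try each row:
  row 0: fits
  row 1: fits
  row 2: fits
  row 3: blocked -> lock at row 2

Answer: 2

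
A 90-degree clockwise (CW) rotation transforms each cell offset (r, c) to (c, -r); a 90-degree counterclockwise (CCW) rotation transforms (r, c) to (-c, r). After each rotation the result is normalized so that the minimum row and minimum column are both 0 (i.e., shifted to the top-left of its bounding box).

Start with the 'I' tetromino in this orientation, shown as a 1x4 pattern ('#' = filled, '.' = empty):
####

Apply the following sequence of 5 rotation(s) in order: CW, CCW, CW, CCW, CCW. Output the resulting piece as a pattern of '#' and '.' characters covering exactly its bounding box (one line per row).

Start:
####
After rotation 1 (CW):
#
#
#
#
After rotation 2 (CCW):
####
After rotation 3 (CW):
#
#
#
#
After rotation 4 (CCW):
####
After rotation 5 (CCW):
#
#
#
#

Answer: #
#
#
#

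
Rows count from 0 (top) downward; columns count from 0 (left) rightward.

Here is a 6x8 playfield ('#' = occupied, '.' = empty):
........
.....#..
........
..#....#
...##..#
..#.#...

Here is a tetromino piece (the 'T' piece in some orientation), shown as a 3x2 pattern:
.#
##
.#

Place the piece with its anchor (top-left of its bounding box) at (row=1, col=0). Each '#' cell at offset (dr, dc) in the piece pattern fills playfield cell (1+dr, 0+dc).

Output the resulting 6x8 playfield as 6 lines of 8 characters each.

Answer: ........
.#...#..
##......
.##....#
...##..#
..#.#...

Derivation:
Fill (1+0,0+1) = (1,1)
Fill (1+1,0+0) = (2,0)
Fill (1+1,0+1) = (2,1)
Fill (1+2,0+1) = (3,1)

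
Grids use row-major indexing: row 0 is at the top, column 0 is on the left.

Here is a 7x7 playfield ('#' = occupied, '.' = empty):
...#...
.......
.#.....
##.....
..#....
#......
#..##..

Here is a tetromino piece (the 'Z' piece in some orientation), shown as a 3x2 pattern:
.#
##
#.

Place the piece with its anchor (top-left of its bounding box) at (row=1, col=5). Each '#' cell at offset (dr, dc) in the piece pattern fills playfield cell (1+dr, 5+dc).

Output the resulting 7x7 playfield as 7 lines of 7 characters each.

Answer: ...#...
......#
.#...##
##...#.
..#....
#......
#..##..

Derivation:
Fill (1+0,5+1) = (1,6)
Fill (1+1,5+0) = (2,5)
Fill (1+1,5+1) = (2,6)
Fill (1+2,5+0) = (3,5)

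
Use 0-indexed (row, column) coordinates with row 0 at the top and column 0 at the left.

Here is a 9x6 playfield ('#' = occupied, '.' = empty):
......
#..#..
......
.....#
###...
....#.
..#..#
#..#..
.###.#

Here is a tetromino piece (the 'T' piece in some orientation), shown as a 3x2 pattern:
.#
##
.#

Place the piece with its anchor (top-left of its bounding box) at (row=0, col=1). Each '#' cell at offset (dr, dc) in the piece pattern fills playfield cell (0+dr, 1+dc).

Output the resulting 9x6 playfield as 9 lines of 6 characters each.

Answer: ..#...
####..
..#...
.....#
###...
....#.
..#..#
#..#..
.###.#

Derivation:
Fill (0+0,1+1) = (0,2)
Fill (0+1,1+0) = (1,1)
Fill (0+1,1+1) = (1,2)
Fill (0+2,1+1) = (2,2)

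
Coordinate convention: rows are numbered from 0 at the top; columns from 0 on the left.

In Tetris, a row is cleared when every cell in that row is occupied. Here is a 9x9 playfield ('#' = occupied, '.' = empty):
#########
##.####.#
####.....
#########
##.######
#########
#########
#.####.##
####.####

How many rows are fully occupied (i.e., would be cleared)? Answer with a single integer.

Answer: 4

Derivation:
Check each row:
  row 0: 0 empty cells -> FULL (clear)
  row 1: 2 empty cells -> not full
  row 2: 5 empty cells -> not full
  row 3: 0 empty cells -> FULL (clear)
  row 4: 1 empty cell -> not full
  row 5: 0 empty cells -> FULL (clear)
  row 6: 0 empty cells -> FULL (clear)
  row 7: 2 empty cells -> not full
  row 8: 1 empty cell -> not full
Total rows cleared: 4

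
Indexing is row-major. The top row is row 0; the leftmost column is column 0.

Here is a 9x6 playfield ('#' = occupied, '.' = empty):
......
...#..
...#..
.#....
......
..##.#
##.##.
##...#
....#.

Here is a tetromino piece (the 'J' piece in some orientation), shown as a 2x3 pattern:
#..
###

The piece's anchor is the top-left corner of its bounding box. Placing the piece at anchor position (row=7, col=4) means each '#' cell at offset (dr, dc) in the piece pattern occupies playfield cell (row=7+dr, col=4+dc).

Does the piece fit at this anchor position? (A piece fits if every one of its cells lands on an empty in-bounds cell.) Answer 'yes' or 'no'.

Check each piece cell at anchor (7, 4):
  offset (0,0) -> (7,4): empty -> OK
  offset (1,0) -> (8,4): occupied ('#') -> FAIL
  offset (1,1) -> (8,5): empty -> OK
  offset (1,2) -> (8,6): out of bounds -> FAIL
All cells valid: no

Answer: no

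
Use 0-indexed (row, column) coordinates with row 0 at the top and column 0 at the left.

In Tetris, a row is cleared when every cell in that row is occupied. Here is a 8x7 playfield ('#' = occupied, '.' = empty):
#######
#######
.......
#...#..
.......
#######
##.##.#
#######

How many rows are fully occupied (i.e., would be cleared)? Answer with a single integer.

Check each row:
  row 0: 0 empty cells -> FULL (clear)
  row 1: 0 empty cells -> FULL (clear)
  row 2: 7 empty cells -> not full
  row 3: 5 empty cells -> not full
  row 4: 7 empty cells -> not full
  row 5: 0 empty cells -> FULL (clear)
  row 6: 2 empty cells -> not full
  row 7: 0 empty cells -> FULL (clear)
Total rows cleared: 4

Answer: 4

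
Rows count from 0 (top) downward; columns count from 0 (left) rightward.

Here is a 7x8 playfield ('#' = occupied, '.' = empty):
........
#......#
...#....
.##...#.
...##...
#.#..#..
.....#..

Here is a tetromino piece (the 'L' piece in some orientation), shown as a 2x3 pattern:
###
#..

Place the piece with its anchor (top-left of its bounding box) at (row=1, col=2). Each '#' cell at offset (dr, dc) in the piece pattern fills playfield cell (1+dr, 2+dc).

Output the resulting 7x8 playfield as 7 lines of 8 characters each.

Fill (1+0,2+0) = (1,2)
Fill (1+0,2+1) = (1,3)
Fill (1+0,2+2) = (1,4)
Fill (1+1,2+0) = (2,2)

Answer: ........
#.###..#
..##....
.##...#.
...##...
#.#..#..
.....#..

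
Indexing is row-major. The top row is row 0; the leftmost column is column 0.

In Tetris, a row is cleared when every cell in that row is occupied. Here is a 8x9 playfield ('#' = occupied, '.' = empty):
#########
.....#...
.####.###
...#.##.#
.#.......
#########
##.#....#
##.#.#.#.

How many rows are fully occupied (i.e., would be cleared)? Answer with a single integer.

Answer: 2

Derivation:
Check each row:
  row 0: 0 empty cells -> FULL (clear)
  row 1: 8 empty cells -> not full
  row 2: 2 empty cells -> not full
  row 3: 5 empty cells -> not full
  row 4: 8 empty cells -> not full
  row 5: 0 empty cells -> FULL (clear)
  row 6: 5 empty cells -> not full
  row 7: 4 empty cells -> not full
Total rows cleared: 2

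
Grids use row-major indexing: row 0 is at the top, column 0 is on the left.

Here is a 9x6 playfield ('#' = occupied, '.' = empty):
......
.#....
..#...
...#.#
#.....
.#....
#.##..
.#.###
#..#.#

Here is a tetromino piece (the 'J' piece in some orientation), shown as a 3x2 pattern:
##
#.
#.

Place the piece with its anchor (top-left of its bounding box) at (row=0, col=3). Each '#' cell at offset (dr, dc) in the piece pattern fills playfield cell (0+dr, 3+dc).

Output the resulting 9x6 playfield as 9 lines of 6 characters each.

Answer: ...##.
.#.#..
..##..
...#.#
#.....
.#....
#.##..
.#.###
#..#.#

Derivation:
Fill (0+0,3+0) = (0,3)
Fill (0+0,3+1) = (0,4)
Fill (0+1,3+0) = (1,3)
Fill (0+2,3+0) = (2,3)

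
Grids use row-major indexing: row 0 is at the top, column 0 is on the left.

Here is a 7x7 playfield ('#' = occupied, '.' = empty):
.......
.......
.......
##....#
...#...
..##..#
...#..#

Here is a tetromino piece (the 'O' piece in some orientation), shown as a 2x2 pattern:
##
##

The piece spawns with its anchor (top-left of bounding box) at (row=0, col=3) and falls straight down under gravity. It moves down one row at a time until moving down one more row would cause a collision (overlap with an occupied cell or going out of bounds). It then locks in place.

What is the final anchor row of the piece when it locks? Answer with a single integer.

Spawn at (row=0, col=3). Try each row:
  row 0: fits
  row 1: fits
  row 2: fits
  row 3: blocked -> lock at row 2

Answer: 2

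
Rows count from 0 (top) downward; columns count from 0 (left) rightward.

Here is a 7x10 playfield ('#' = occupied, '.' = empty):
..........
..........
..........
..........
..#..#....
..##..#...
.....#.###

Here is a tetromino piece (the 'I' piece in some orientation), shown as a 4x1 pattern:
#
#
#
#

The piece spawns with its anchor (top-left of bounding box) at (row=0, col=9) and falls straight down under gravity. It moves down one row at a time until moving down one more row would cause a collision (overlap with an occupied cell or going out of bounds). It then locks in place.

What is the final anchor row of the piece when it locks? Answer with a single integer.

Answer: 2

Derivation:
Spawn at (row=0, col=9). Try each row:
  row 0: fits
  row 1: fits
  row 2: fits
  row 3: blocked -> lock at row 2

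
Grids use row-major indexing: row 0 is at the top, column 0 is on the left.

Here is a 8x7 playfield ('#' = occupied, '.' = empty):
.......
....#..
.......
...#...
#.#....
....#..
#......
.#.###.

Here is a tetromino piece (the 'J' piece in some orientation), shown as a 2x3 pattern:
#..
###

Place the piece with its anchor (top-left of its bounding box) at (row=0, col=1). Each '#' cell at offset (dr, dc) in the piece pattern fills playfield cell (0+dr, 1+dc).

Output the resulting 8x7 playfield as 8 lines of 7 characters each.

Answer: .#.....
.####..
.......
...#...
#.#....
....#..
#......
.#.###.

Derivation:
Fill (0+0,1+0) = (0,1)
Fill (0+1,1+0) = (1,1)
Fill (0+1,1+1) = (1,2)
Fill (0+1,1+2) = (1,3)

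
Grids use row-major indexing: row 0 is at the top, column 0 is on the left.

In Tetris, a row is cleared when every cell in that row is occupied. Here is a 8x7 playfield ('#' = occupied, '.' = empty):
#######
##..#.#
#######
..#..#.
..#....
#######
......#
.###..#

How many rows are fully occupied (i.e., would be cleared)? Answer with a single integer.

Answer: 3

Derivation:
Check each row:
  row 0: 0 empty cells -> FULL (clear)
  row 1: 3 empty cells -> not full
  row 2: 0 empty cells -> FULL (clear)
  row 3: 5 empty cells -> not full
  row 4: 6 empty cells -> not full
  row 5: 0 empty cells -> FULL (clear)
  row 6: 6 empty cells -> not full
  row 7: 3 empty cells -> not full
Total rows cleared: 3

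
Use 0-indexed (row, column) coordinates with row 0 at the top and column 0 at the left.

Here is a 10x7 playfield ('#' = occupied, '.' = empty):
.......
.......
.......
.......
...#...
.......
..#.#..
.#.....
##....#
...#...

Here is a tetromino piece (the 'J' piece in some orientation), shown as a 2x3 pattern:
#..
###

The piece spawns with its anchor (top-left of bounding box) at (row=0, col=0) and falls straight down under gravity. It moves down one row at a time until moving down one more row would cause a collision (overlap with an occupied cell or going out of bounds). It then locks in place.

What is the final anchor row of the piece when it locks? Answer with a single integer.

Answer: 4

Derivation:
Spawn at (row=0, col=0). Try each row:
  row 0: fits
  row 1: fits
  row 2: fits
  row 3: fits
  row 4: fits
  row 5: blocked -> lock at row 4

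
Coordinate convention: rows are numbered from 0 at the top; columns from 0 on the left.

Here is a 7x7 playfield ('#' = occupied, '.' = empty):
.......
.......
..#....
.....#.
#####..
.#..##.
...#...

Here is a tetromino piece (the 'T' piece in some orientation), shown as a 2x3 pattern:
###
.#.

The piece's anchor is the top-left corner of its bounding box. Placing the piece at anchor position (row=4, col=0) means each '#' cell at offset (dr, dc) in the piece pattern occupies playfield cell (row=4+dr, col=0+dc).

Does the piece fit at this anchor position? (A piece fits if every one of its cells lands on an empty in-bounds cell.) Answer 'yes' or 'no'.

Check each piece cell at anchor (4, 0):
  offset (0,0) -> (4,0): occupied ('#') -> FAIL
  offset (0,1) -> (4,1): occupied ('#') -> FAIL
  offset (0,2) -> (4,2): occupied ('#') -> FAIL
  offset (1,1) -> (5,1): occupied ('#') -> FAIL
All cells valid: no

Answer: no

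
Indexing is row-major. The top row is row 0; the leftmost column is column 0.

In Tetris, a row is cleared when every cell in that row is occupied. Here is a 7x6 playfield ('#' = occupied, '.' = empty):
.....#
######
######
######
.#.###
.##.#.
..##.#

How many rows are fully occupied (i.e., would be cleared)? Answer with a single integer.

Check each row:
  row 0: 5 empty cells -> not full
  row 1: 0 empty cells -> FULL (clear)
  row 2: 0 empty cells -> FULL (clear)
  row 3: 0 empty cells -> FULL (clear)
  row 4: 2 empty cells -> not full
  row 5: 3 empty cells -> not full
  row 6: 3 empty cells -> not full
Total rows cleared: 3

Answer: 3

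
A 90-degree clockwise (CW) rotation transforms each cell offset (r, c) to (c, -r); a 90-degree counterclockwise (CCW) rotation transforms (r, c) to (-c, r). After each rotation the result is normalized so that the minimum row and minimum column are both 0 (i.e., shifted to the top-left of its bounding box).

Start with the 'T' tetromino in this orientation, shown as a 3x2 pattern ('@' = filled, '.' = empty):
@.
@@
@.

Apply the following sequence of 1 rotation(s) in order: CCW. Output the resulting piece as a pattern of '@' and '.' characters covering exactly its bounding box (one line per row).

Start:
@.
@@
@.
After rotation 1 (CCW):
.@.
@@@

Answer: .@.
@@@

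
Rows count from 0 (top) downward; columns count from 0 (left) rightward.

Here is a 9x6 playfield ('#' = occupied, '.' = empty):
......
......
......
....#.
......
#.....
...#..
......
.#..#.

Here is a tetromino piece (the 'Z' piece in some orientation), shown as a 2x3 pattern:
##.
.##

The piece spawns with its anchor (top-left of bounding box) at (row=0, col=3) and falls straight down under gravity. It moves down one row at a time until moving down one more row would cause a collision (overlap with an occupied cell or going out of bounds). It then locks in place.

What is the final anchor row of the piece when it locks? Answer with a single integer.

Spawn at (row=0, col=3). Try each row:
  row 0: fits
  row 1: fits
  row 2: blocked -> lock at row 1

Answer: 1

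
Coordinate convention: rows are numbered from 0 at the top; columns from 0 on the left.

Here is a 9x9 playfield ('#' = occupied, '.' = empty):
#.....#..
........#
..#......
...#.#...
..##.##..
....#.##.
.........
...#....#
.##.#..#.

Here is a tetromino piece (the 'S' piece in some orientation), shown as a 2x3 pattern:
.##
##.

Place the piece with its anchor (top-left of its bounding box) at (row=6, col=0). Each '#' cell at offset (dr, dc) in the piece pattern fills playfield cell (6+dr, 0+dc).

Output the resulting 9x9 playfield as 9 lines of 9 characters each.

Answer: #.....#..
........#
..#......
...#.#...
..##.##..
....#.##.
.##......
##.#....#
.##.#..#.

Derivation:
Fill (6+0,0+1) = (6,1)
Fill (6+0,0+2) = (6,2)
Fill (6+1,0+0) = (7,0)
Fill (6+1,0+1) = (7,1)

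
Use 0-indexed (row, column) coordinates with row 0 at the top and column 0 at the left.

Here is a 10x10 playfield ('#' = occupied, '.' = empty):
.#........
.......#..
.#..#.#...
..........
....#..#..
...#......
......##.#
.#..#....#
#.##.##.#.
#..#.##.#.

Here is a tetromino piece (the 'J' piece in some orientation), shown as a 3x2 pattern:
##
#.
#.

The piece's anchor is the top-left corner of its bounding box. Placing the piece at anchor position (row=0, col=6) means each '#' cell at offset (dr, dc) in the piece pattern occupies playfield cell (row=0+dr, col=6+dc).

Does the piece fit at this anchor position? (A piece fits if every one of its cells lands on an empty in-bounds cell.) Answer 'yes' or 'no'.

Answer: no

Derivation:
Check each piece cell at anchor (0, 6):
  offset (0,0) -> (0,6): empty -> OK
  offset (0,1) -> (0,7): empty -> OK
  offset (1,0) -> (1,6): empty -> OK
  offset (2,0) -> (2,6): occupied ('#') -> FAIL
All cells valid: no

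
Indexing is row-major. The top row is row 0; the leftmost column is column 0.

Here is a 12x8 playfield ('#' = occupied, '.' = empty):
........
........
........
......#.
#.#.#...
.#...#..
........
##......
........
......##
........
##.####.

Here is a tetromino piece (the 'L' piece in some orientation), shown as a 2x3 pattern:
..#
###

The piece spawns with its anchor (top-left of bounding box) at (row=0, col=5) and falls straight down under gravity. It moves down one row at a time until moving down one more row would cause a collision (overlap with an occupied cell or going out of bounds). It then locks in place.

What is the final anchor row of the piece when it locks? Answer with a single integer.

Answer: 1

Derivation:
Spawn at (row=0, col=5). Try each row:
  row 0: fits
  row 1: fits
  row 2: blocked -> lock at row 1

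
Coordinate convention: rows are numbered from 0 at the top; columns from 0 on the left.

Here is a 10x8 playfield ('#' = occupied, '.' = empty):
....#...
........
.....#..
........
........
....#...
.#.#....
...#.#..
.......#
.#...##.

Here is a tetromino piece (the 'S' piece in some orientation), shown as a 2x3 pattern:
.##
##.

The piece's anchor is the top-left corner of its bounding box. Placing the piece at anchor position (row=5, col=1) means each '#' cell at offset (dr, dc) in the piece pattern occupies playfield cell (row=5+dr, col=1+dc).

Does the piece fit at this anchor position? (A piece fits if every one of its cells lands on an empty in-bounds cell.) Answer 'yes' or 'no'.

Check each piece cell at anchor (5, 1):
  offset (0,1) -> (5,2): empty -> OK
  offset (0,2) -> (5,3): empty -> OK
  offset (1,0) -> (6,1): occupied ('#') -> FAIL
  offset (1,1) -> (6,2): empty -> OK
All cells valid: no

Answer: no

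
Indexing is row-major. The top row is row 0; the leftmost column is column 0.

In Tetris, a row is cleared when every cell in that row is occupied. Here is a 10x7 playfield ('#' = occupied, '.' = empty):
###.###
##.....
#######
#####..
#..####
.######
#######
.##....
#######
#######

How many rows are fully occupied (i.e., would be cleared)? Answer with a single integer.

Check each row:
  row 0: 1 empty cell -> not full
  row 1: 5 empty cells -> not full
  row 2: 0 empty cells -> FULL (clear)
  row 3: 2 empty cells -> not full
  row 4: 2 empty cells -> not full
  row 5: 1 empty cell -> not full
  row 6: 0 empty cells -> FULL (clear)
  row 7: 5 empty cells -> not full
  row 8: 0 empty cells -> FULL (clear)
  row 9: 0 empty cells -> FULL (clear)
Total rows cleared: 4

Answer: 4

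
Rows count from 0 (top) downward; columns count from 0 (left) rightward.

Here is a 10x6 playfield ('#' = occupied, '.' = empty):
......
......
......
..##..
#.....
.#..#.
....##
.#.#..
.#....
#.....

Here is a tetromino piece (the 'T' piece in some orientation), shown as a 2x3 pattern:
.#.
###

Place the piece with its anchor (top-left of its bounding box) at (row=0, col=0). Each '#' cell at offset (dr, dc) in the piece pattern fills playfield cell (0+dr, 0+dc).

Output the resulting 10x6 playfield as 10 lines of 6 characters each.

Answer: .#....
###...
......
..##..
#.....
.#..#.
....##
.#.#..
.#....
#.....

Derivation:
Fill (0+0,0+1) = (0,1)
Fill (0+1,0+0) = (1,0)
Fill (0+1,0+1) = (1,1)
Fill (0+1,0+2) = (1,2)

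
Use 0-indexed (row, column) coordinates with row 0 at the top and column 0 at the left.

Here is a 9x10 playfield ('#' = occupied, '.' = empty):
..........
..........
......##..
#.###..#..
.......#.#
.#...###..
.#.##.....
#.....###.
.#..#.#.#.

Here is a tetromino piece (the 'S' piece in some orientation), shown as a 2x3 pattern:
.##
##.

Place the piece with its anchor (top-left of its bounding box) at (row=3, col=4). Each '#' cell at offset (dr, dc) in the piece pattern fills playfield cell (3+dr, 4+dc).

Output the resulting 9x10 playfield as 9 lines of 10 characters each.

Fill (3+0,4+1) = (3,5)
Fill (3+0,4+2) = (3,6)
Fill (3+1,4+0) = (4,4)
Fill (3+1,4+1) = (4,5)

Answer: ..........
..........
......##..
#.######..
....##.#.#
.#...###..
.#.##.....
#.....###.
.#..#.#.#.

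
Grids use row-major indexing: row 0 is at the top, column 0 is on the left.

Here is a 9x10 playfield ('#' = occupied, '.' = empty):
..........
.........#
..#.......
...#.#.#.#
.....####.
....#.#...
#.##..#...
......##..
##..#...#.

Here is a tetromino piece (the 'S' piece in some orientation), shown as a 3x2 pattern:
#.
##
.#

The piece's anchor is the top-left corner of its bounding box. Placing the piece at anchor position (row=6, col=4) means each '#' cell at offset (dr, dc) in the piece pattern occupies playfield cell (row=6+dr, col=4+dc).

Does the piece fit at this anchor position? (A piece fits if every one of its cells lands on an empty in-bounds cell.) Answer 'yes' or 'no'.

Check each piece cell at anchor (6, 4):
  offset (0,0) -> (6,4): empty -> OK
  offset (1,0) -> (7,4): empty -> OK
  offset (1,1) -> (7,5): empty -> OK
  offset (2,1) -> (8,5): empty -> OK
All cells valid: yes

Answer: yes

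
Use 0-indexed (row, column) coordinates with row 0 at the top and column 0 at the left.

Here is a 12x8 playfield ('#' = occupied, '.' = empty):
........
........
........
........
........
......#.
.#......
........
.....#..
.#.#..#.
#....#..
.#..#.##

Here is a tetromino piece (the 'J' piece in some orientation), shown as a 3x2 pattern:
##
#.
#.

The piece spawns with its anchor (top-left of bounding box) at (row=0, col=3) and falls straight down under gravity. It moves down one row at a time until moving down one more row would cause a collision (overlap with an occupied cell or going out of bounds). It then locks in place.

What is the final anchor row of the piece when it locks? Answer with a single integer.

Answer: 6

Derivation:
Spawn at (row=0, col=3). Try each row:
  row 0: fits
  row 1: fits
  row 2: fits
  row 3: fits
  row 4: fits
  row 5: fits
  row 6: fits
  row 7: blocked -> lock at row 6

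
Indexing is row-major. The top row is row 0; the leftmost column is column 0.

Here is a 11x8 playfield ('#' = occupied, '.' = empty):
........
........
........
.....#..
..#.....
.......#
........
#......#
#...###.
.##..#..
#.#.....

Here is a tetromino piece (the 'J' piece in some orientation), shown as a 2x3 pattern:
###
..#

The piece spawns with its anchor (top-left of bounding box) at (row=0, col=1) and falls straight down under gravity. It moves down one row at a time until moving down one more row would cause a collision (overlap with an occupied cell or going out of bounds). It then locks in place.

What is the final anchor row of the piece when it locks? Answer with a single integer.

Spawn at (row=0, col=1). Try each row:
  row 0: fits
  row 1: fits
  row 2: fits
  row 3: fits
  row 4: blocked -> lock at row 3

Answer: 3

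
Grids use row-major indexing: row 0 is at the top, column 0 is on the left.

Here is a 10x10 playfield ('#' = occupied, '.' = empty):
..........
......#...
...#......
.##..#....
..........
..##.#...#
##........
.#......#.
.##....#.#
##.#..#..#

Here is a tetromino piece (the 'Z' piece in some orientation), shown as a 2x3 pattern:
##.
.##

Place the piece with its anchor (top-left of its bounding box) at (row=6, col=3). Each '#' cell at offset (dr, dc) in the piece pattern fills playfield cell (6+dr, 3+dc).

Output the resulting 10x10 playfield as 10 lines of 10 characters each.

Answer: ..........
......#...
...#......
.##..#....
..........
..##.#...#
##.##.....
.#..##..#.
.##....#.#
##.#..#..#

Derivation:
Fill (6+0,3+0) = (6,3)
Fill (6+0,3+1) = (6,4)
Fill (6+1,3+1) = (7,4)
Fill (6+1,3+2) = (7,5)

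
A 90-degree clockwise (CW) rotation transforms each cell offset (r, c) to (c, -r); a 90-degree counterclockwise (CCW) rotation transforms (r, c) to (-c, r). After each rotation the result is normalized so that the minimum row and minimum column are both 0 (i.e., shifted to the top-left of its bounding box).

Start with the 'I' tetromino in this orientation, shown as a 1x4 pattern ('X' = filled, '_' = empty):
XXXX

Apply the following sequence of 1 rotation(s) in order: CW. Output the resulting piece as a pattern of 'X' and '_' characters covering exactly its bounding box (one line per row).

Answer: X
X
X
X

Derivation:
Start:
XXXX
After rotation 1 (CW):
X
X
X
X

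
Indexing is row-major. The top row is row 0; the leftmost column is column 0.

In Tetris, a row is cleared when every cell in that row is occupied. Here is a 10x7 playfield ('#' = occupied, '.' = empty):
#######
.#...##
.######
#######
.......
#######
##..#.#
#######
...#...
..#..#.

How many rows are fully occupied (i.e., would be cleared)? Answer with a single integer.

Answer: 4

Derivation:
Check each row:
  row 0: 0 empty cells -> FULL (clear)
  row 1: 4 empty cells -> not full
  row 2: 1 empty cell -> not full
  row 3: 0 empty cells -> FULL (clear)
  row 4: 7 empty cells -> not full
  row 5: 0 empty cells -> FULL (clear)
  row 6: 3 empty cells -> not full
  row 7: 0 empty cells -> FULL (clear)
  row 8: 6 empty cells -> not full
  row 9: 5 empty cells -> not full
Total rows cleared: 4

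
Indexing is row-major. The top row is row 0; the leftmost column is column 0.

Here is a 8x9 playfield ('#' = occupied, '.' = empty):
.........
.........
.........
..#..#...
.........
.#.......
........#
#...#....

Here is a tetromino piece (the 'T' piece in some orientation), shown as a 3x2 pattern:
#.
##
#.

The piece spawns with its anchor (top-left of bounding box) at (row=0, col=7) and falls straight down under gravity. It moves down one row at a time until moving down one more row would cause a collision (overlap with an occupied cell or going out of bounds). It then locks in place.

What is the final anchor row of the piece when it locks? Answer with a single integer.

Answer: 4

Derivation:
Spawn at (row=0, col=7). Try each row:
  row 0: fits
  row 1: fits
  row 2: fits
  row 3: fits
  row 4: fits
  row 5: blocked -> lock at row 4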